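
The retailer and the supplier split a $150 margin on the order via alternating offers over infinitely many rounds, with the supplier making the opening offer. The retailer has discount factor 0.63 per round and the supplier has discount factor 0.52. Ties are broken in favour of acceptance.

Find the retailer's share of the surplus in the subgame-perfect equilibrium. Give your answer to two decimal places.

67.46

In a stationary SPE each proposer offers the other exactly their discounted continuation value.
If the supplier keeps x when proposing and the retailer keeps y when proposing, then x = 150 − 0.63y and y = 150 − 0.52x.
Solving: x = 150(1 − 0.63) / (1 − 0.52·0.63) = 55.5 / 0.6724 ≈ 82.5402.
The retailer gets 150 − 82.5402 ≈ 67.4598.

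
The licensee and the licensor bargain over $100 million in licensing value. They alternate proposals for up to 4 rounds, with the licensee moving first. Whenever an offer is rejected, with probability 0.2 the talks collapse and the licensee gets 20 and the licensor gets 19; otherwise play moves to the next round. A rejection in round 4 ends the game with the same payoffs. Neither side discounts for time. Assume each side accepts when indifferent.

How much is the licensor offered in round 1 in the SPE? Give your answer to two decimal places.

59.99

By backward induction:
Round 4 (the licensor proposes): the licensee gets 20 if talks fail, so the licensor offers 20 and keeps 80.
Round 3 (the licensee proposes): rejecting gives the licensor an expected 0.8 × 80 + 0.2 × 19 = 67.8. The licensee offers 67.8 and keeps 100 − 67.8 = 32.2.
Round 2 (the licensor proposes): rejecting gives the licensee an expected 0.8 × 32.2 + 0.2 × 20 = 29.76. The licensor offers 29.76 and keeps 100 − 29.76 = 70.24.
Round 1 (the licensee proposes): rejecting gives the licensor an expected 0.8 × 70.24 + 0.2 × 19 = 59.992; the licensee offers that and keeps 40.008.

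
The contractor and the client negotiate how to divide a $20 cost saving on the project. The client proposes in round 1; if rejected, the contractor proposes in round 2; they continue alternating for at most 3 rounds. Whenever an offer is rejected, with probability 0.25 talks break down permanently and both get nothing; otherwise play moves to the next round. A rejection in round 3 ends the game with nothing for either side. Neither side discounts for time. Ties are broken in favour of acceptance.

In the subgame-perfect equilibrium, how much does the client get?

16.25

Round 3 (the client proposes): the contractor will accept anything ≥ 0, so the client offers 0 and keeps 20.
Round 2 (the contractor proposes): rejecting gives the client an expected 0.75 × 20 = 15, so the contractor offers 15, keeping 5.
Round 1 (the client proposes): rejecting gives the contractor an expected 0.75 × 5 = 3.75, so the client offers 3.75, keeping 16.25.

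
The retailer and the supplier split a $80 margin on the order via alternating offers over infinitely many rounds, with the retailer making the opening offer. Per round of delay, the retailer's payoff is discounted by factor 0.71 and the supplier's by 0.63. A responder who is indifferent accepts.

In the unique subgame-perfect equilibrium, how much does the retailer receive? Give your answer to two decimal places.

53.56

In a stationary SPE each proposer offers the other exactly their discounted continuation value.
If the retailer keeps x when proposing and the supplier keeps y when proposing, then x = 80 − 0.63y and y = 80 − 0.71x.
Solving: x = 80(1 − 0.63) / (1 − 0.71·0.63) = 29.6 / 0.5527 ≈ 53.5553.
The supplier gets 80 − 53.5553 ≈ 26.4447.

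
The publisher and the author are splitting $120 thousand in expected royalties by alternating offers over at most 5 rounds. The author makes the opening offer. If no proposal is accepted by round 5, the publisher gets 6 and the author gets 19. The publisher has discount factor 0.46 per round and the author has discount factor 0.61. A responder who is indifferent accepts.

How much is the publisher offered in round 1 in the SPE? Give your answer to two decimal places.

Solve by backward induction from round 5.
Round 5 (the author proposes): the publisher gets 6 if talks fail, so the author offers 6 and keeps 114.
Round 4 (the publisher proposes): the author can get 114 next round, worth 0.61 × 114 = 69.54 now. The publisher offers 69.54 and keeps 120 − 69.54 = 50.46.
Round 3 (the author proposes): the publisher can get 50.46 next round, worth 0.46 × 50.46 = 23.2116 now. The author offers 23.2116 and keeps 120 − 23.2116 = 96.7884.
Round 2 (the publisher proposes): the author can get 96.7884 next round, worth 0.61 × 96.7884 = 59.040924 now; the publisher offers that and keeps 60.959076.
Round 1 (the author proposes): the publisher can get 60.959076 next round, worth 0.46 × 60.959076 = 28.04117496 now; the author offers that and keeps 91.95882504.

28.04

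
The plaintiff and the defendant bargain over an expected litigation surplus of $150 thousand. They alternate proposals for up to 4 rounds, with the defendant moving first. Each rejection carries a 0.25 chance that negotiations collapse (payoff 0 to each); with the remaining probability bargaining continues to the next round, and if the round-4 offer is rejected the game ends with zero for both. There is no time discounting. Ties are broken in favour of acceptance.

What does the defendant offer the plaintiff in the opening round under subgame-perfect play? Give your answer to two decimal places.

91.41

By backward induction:
Round 4 (the plaintiff proposes): rejection yields 0 for the defendant; the plaintiff offers 0 and keeps 150.
Round 3 (the defendant proposes): rejecting gives the plaintiff an expected 0.75 × 150 = 112.5. The defendant offers 112.5 and keeps 150 − 112.5 = 37.5.
Round 2 (the plaintiff proposes): rejecting gives the defendant an expected 0.75 × 37.5 = 28.125; the plaintiff offers that and keeps 121.875.
Round 1 (the defendant proposes): rejecting gives the plaintiff an expected 0.75 × 121.875 = 91.40625, so the defendant offers 91.40625, keeping 58.59375.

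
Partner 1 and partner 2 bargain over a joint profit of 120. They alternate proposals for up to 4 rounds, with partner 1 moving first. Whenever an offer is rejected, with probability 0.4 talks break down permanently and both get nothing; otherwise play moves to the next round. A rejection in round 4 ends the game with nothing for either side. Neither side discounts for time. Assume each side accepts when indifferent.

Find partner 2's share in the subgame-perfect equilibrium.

Round 4 (partner 2 proposes): partner 1 will accept anything ≥ 0, so partner 2 offers 0 and keeps 120.
Round 3 (partner 1 proposes): rejecting gives partner 2 an expected 0.6 × 120 = 72. Partner 1 offers 72 and keeps 120 − 72 = 48.
Round 2 (partner 2 proposes): rejecting gives partner 1 an expected 0.6 × 48 = 28.8; partner 2 offers that and keeps 91.2.
Round 1 (partner 1 proposes): rejecting gives partner 2 an expected 0.6 × 91.2 = 54.72. Partner 1 offers 54.72 and keeps 120 − 54.72 = 65.28.

54.72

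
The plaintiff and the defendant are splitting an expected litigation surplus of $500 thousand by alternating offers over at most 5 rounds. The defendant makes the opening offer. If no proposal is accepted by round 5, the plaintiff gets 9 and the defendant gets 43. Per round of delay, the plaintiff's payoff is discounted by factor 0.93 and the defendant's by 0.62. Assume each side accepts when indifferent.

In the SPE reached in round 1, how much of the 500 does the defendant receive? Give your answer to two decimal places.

218.42

Work backward from the last round.
Round 5 (the defendant proposes): the plaintiff gets 9 if talks fail, so the defendant offers 9 and keeps 491.
Round 4 (the plaintiff proposes): the defendant can get 491 next round, worth 0.62 × 491 = 304.42 now; the plaintiff offers that and keeps 195.58.
Round 3 (the defendant proposes): the plaintiff can get 195.58 next round, worth 0.93 × 195.58 = 181.8894 now; the defendant offers that and keeps 318.1106.
Round 2 (the plaintiff proposes): the defendant can get 318.1106 next round, worth 0.62 × 318.1106 = 197.228572 now; the plaintiff offers that and keeps 302.771428.
Round 1 (the defendant proposes): the plaintiff can get 302.771428 next round, worth 0.93 × 302.771428 = 281.57742804 now, so the defendant offers 281.57742804, keeping 218.42257196.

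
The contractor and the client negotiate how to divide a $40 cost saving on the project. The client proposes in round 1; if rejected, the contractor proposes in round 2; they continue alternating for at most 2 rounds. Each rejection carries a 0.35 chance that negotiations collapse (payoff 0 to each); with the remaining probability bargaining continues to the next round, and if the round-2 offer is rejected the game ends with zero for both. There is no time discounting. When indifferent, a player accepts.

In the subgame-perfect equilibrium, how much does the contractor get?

26

Round 2 (the contractor proposes): the client will accept anything ≥ 0, so the contractor offers 0 and keeps 40.
Round 1 (the client proposes): rejecting gives the contractor an expected 0.65 × 40 = 26, so the client offers 26, keeping 14.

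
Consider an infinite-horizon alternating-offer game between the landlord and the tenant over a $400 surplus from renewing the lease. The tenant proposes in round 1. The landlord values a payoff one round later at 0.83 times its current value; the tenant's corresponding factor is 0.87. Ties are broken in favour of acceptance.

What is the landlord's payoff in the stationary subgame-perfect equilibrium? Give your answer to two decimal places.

155.31

In a stationary SPE each proposer offers the other exactly their discounted continuation value.
If the tenant keeps x when proposing and the landlord keeps y when proposing, then x = 400 − 0.83y and y = 400 − 0.87x.
Solving: x = 400(1 − 0.83) / (1 − 0.87·0.83) = 68 / 0.2779 ≈ 244.6923.
The landlord gets 400 − 244.6923 ≈ 155.3077.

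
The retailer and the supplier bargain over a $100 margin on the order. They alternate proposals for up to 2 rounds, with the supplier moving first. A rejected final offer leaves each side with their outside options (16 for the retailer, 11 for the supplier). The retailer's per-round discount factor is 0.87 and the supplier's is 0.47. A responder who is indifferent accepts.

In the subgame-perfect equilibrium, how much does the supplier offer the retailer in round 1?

Round 2 (the retailer proposes): the supplier gets 11 if talks fail, so the retailer offers 11 and keeps 89.
Round 1 (the supplier proposes): the retailer can get 89 next round, worth 0.87 × 89 = 77.43 now; the supplier offers that and keeps 22.57.

77.43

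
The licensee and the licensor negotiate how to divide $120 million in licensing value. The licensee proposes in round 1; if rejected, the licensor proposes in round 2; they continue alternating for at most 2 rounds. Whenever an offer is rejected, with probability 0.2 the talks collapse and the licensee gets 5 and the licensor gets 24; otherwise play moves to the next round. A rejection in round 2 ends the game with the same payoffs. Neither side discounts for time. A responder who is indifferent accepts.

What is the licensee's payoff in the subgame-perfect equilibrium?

By backward induction:
Round 2 (the licensor proposes): the licensee gets 5 if talks fail, so the licensor offers 5 and keeps 115.
Round 1 (the licensee proposes): rejecting gives the licensor an expected 0.8 × 115 + 0.2 × 24 = 96.8. The licensee offers 96.8 and keeps 120 − 96.8 = 23.2.

23.2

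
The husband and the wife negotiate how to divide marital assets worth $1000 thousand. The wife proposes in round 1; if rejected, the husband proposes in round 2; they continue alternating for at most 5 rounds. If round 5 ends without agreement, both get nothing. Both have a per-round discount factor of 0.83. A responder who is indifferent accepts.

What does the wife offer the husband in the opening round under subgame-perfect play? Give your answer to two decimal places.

Solve by backward induction from round 5.
Round 5 (the wife proposes): the husband will accept anything ≥ 0, so the wife offers 0 and keeps 1000.
Round 4 (the husband proposes): the wife can get 1000 next round, worth 0.83 × 1000 = 830 now. The husband offers 830 and keeps 1000 − 830 = 170.
Round 3 (the wife proposes): the husband can get 170 next round, worth 0.83 × 170 = 141.1 now, so the wife offers 141.1, keeping 858.9.
Round 2 (the husband proposes): the wife can get 858.9 next round, worth 0.83 × 858.9 = 712.887 now. The husband offers 712.887 and keeps 1000 − 712.887 = 287.113.
Round 1 (the wife proposes): the husband can get 287.113 next round, worth 0.83 × 287.113 = 238.30379 now; the wife offers that and keeps 761.69621.

238.30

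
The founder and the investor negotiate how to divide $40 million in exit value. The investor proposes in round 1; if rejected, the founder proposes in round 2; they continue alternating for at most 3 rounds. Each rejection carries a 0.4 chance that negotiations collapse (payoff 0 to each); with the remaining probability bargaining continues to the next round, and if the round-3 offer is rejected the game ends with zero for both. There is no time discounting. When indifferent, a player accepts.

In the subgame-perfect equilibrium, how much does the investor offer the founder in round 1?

Round 3 (the investor proposes): the founder will accept anything ≥ 0, so the investor offers 0 and keeps 40.
Round 2 (the founder proposes): rejecting gives the investor an expected 0.6 × 40 = 24, so the founder offers 24, keeping 16.
Round 1 (the investor proposes): rejecting gives the founder an expected 0.6 × 16 = 9.6. The investor offers 9.6 and keeps 40 − 9.6 = 30.4.

9.6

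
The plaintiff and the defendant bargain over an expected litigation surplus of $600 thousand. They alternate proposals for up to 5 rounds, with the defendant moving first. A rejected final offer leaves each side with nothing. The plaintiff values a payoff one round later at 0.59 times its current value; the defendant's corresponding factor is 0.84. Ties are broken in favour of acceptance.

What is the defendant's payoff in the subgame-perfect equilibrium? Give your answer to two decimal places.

515.29

Round 5 (the defendant proposes): the plaintiff will accept anything ≥ 0, so the defendant offers 0 and keeps 600.
Round 4 (the plaintiff proposes): the defendant can get 600 next round, worth 0.84 × 600 = 504 now, so the plaintiff offers 504, keeping 96.
Round 3 (the defendant proposes): the plaintiff can get 96 next round, worth 0.59 × 96 = 56.64 now. The defendant offers 56.64 and keeps 600 − 56.64 = 543.36.
Round 2 (the plaintiff proposes): the defendant can get 543.36 next round, worth 0.84 × 543.36 = 456.4224 now; the plaintiff offers that and keeps 143.5776.
Round 1 (the defendant proposes): the plaintiff can get 143.5776 next round, worth 0.59 × 143.5776 = 84.710784 now, so the defendant offers 84.710784, keeping 515.289216.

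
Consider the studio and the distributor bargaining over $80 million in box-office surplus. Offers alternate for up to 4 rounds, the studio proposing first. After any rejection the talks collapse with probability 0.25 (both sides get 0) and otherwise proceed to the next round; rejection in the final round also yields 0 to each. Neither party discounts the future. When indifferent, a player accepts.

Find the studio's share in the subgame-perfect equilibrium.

31.25

Round 4 (the distributor proposes): the studio will accept anything ≥ 0, so the distributor offers 0 and keeps 80.
Round 3 (the studio proposes): rejecting gives the distributor an expected 0.75 × 80 = 60. The studio offers 60 and keeps 80 − 60 = 20.
Round 2 (the distributor proposes): rejecting gives the studio an expected 0.75 × 20 = 15. The distributor offers 15 and keeps 80 − 15 = 65.
Round 1 (the studio proposes): rejecting gives the distributor an expected 0.75 × 65 = 48.75; the studio offers that and keeps 31.25.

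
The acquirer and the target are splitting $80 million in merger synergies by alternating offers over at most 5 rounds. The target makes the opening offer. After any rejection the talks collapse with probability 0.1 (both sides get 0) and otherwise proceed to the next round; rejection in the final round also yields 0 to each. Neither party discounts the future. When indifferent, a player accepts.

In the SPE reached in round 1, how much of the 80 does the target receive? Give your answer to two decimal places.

Round 5 (the target proposes): the acquirer will accept anything ≥ 0, so the target offers 0 and keeps 80.
Round 4 (the acquirer proposes): rejecting gives the target an expected 0.9 × 80 = 72. The acquirer offers 72 and keeps 80 − 72 = 8.
Round 3 (the target proposes): rejecting gives the acquirer an expected 0.9 × 8 = 7.2; the target offers that and keeps 72.8.
Round 2 (the acquirer proposes): rejecting gives the target an expected 0.9 × 72.8 = 65.52. The acquirer offers 65.52 and keeps 80 − 65.52 = 14.48.
Round 1 (the target proposes): rejecting gives the acquirer an expected 0.9 × 14.48 = 13.032. The target offers 13.032 and keeps 80 − 13.032 = 66.968.

66.97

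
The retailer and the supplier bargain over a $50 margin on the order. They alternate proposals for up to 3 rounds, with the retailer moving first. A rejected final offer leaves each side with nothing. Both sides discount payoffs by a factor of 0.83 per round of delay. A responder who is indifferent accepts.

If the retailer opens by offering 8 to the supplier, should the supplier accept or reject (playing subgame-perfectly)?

Round 3 (the retailer proposes): the supplier will accept anything ≥ 0, so the retailer offers 0 and keeps 50.
Round 2 (the supplier proposes): the retailer can get 50 next round, worth 0.83 × 50 = 41.5 now; the supplier offers that and keeps 8.5.
So by rejecting in round 1, the supplier gets 8.5 next round, worth 0.83 × 8.5 = 7.055 now.
Offer 8 ≥ 7.055, so the supplier accepts.

Accept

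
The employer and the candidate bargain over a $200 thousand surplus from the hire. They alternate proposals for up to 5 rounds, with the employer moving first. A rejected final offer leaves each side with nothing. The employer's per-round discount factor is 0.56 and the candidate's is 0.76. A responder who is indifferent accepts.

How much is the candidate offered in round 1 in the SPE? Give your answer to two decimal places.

Work backward from the last round.
Round 5 (the employer proposes): the candidate will accept anything ≥ 0, so the employer offers 0 and keeps 200.
Round 4 (the candidate proposes): the employer can get 200 next round, worth 0.56 × 200 = 112 now; the candidate offers that and keeps 88.
Round 3 (the employer proposes): the candidate can get 88 next round, worth 0.76 × 88 = 66.88 now; the employer offers that and keeps 133.12.
Round 2 (the candidate proposes): the employer can get 133.12 next round, worth 0.56 × 133.12 = 74.5472 now; the candidate offers that and keeps 125.4528.
Round 1 (the employer proposes): the candidate can get 125.4528 next round, worth 0.76 × 125.4528 = 95.344128 now; the employer offers that and keeps 104.655872.

95.34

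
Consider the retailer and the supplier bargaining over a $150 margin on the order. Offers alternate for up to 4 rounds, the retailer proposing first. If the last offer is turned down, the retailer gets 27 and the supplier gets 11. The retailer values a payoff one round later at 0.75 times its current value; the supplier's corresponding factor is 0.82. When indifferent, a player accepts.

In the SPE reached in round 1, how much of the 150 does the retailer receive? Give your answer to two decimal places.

57.22

Solve by backward induction from round 4.
Round 4 (the supplier proposes): the retailer gets 27 if talks fail, so the supplier offers 27 and keeps 123.
Round 3 (the retailer proposes): the supplier can get 123 next round, worth 0.82 × 123 = 100.86 now. The retailer offers 100.86 and keeps 150 − 100.86 = 49.14.
Round 2 (the supplier proposes): the retailer can get 49.14 next round, worth 0.75 × 49.14 = 36.855 now. The supplier offers 36.855 and keeps 150 − 36.855 = 113.145.
Round 1 (the retailer proposes): the supplier can get 113.145 next round, worth 0.82 × 113.145 = 92.7789 now; the retailer offers that and keeps 57.2211.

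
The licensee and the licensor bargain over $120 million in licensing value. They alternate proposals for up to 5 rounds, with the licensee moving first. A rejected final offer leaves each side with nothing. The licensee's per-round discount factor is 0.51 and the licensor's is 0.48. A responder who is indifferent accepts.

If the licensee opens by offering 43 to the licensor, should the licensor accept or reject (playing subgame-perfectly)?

Accept

Round 5 (the licensee proposes): the licensor will accept anything ≥ 0, so the licensee offers 0 and keeps 120.
Round 4 (the licensor proposes): the licensee can get 120 next round, worth 0.51 × 120 = 61.2 now; the licensor offers that and keeps 58.8.
Round 3 (the licensee proposes): the licensor can get 58.8 next round, worth 0.48 × 58.8 = 28.224 now, so the licensee offers 28.224, keeping 91.776.
Round 2 (the licensor proposes): the licensee can get 91.776 next round, worth 0.51 × 91.776 = 46.80576 now; the licensor offers that and keeps 73.19424.
So by rejecting in round 1, the licensor gets 73.19424 next round, worth 0.48 × 73.19424 = 35.1332352 now.
Offer 43 ≥ 35.1332352, so the licensor accepts.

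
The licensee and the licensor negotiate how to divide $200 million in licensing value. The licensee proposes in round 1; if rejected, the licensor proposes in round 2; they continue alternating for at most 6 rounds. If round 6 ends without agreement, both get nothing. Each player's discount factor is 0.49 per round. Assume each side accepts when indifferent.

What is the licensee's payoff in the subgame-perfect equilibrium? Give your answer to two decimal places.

132.37

Round 6 (the licensor proposes): the licensee will accept anything ≥ 0, so the licensor offers 0 and keeps 200.
Round 5 (the licensee proposes): the licensor can get 200 next round, worth 0.49 × 200 = 98 now; the licensee offers that and keeps 102.
Round 4 (the licensor proposes): the licensee can get 102 next round, worth 0.49 × 102 = 49.98 now. The licensor offers 49.98 and keeps 200 − 49.98 = 150.02.
Round 3 (the licensee proposes): the licensor can get 150.02 next round, worth 0.49 × 150.02 = 73.5098 now, so the licensee offers 73.5098, keeping 126.4902.
Round 2 (the licensor proposes): the licensee can get 126.4902 next round, worth 0.49 × 126.4902 = 61.980198 now; the licensor offers that and keeps 138.019802.
Round 1 (the licensee proposes): the licensor can get 138.019802 next round, worth 0.49 × 138.019802 = 67.62970298 now. The licensee offers 67.62970298 and keeps 200 − 67.62970298 = 132.37029702.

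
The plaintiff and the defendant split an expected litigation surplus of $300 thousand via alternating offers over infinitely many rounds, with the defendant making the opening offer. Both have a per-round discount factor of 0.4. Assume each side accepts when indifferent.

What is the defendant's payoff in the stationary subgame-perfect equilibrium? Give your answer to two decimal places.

When the defendant proposes, the plaintiff accepts any offer worth at least 0.4 times what the plaintiff would get by proposing next round; and vice versa.
This gives x = 300 − 0.4y and y = 300 − 0.4x, where x and y are each side's share when it proposes.
Hence (1 − 0.4·0.4)x = 300(1 − 0.4), i.e. 0.84·x = 180.
x ≈ 214.2857; the plaintiff's share is 300 − x ≈ 85.7143.

214.29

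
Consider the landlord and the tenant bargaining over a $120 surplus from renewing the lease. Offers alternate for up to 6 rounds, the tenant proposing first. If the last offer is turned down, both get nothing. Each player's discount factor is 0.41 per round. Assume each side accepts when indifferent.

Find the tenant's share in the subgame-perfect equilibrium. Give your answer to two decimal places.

Solve by backward induction from round 6.
Round 6 (the landlord proposes): rejection yields 0 for the tenant; the landlord offers 0 and keeps 120.
Round 5 (the tenant proposes): the landlord can get 120 next round, worth 0.41 × 120 = 49.2 now, so the tenant offers 49.2, keeping 70.8.
Round 4 (the landlord proposes): the tenant can get 70.8 next round, worth 0.41 × 70.8 = 29.028 now. The landlord offers 29.028 and keeps 120 − 29.028 = 90.972.
Round 3 (the tenant proposes): the landlord can get 90.972 next round, worth 0.41 × 90.972 = 37.29852 now, so the tenant offers 37.29852, keeping 82.70148.
Round 2 (the landlord proposes): the tenant can get 82.70148 next round, worth 0.41 × 82.70148 = 33.9076068 now. The landlord offers 33.9076068 and keeps 120 − 33.9076068 = 86.0923932.
Round 1 (the tenant proposes): the landlord can get 86.0923932 next round, worth 0.41 × 86.0923932 = 35.297881212 now; the tenant offers that and keeps 84.702118788.

84.70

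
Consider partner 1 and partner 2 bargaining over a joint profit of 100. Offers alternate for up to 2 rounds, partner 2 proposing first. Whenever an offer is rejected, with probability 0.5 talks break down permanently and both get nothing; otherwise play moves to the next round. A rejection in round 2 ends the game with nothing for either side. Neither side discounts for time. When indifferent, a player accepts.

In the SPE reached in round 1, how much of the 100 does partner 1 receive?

50

Round 2 (partner 1 proposes): rejection yields 0 for partner 2; partner 1 offers 0 and keeps 100.
Round 1 (partner 2 proposes): rejecting gives partner 1 an expected 0.5 × 100 = 50; partner 2 offers that and keeps 50.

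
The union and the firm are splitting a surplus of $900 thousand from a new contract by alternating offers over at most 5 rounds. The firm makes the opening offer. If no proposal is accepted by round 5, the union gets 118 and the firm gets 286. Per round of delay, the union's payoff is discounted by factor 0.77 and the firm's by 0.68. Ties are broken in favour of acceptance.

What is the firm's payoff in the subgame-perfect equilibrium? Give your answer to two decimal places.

529.78

Round 5 (the firm proposes): the union gets 118 if talks fail, so the firm offers 118 and keeps 782.
Round 4 (the union proposes): the firm can get 782 next round, worth 0.68 × 782 = 531.76 now; the union offers that and keeps 368.24.
Round 3 (the firm proposes): the union can get 368.24 next round, worth 0.77 × 368.24 = 283.5448 now, so the firm offers 283.5448, keeping 616.4552.
Round 2 (the union proposes): the firm can get 616.4552 next round, worth 0.68 × 616.4552 = 419.189536 now; the union offers that and keeps 480.810464.
Round 1 (the firm proposes): the union can get 480.810464 next round, worth 0.77 × 480.810464 = 370.22405728 now, so the firm offers 370.22405728, keeping 529.77594272.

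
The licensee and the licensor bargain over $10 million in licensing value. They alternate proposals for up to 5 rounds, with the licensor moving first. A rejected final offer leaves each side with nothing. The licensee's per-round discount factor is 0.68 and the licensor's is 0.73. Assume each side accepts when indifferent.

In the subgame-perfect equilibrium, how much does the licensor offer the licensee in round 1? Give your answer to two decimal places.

2.75

Round 5 (the licensor proposes): the licensee will accept anything ≥ 0, so the licensor offers 0 and keeps 10.
Round 4 (the licensee proposes): the licensor can get 10 next round, worth 0.73 × 10 = 7.3 now. The licensee offers 7.3 and keeps 10 − 7.3 = 2.7.
Round 3 (the licensor proposes): the licensee can get 2.7 next round, worth 0.68 × 2.7 = 1.836 now; the licensor offers that and keeps 8.164.
Round 2 (the licensee proposes): the licensor can get 8.164 next round, worth 0.73 × 8.164 = 5.95972 now. The licensee offers 5.95972 and keeps 10 − 5.95972 = 4.04028.
Round 1 (the licensor proposes): the licensee can get 4.04028 next round, worth 0.68 × 4.04028 = 2.7473904 now. The licensor offers 2.7473904 and keeps 10 − 2.7473904 = 7.2526096.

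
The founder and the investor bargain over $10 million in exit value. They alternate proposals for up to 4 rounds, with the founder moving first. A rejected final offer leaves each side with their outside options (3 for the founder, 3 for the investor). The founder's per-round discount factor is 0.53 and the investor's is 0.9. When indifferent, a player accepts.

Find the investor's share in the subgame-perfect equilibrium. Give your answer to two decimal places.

7.24

By backward induction:
Round 4 (the investor proposes): the founder gets 3 if talks fail, so the investor offers 3 and keeps 7.
Round 3 (the founder proposes): the investor can get 7 next round, worth 0.9 × 7 = 6.3 now, so the founder offers 6.3, keeping 3.7.
Round 2 (the investor proposes): the founder can get 3.7 next round, worth 0.53 × 3.7 = 1.961 now, so the investor offers 1.961, keeping 8.039.
Round 1 (the founder proposes): the investor can get 8.039 next round, worth 0.9 × 8.039 = 7.2351 now; the founder offers that and keeps 2.7649.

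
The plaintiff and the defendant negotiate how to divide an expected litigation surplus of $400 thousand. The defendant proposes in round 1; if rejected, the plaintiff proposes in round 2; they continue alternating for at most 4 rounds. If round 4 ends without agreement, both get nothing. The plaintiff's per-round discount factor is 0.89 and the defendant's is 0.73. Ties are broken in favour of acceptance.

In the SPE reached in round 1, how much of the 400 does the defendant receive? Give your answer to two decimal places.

Round 4 (the plaintiff proposes): rejection yields 0 for the defendant; the plaintiff offers 0 and keeps 400.
Round 3 (the defendant proposes): the plaintiff can get 400 next round, worth 0.89 × 400 = 356 now; the defendant offers that and keeps 44.
Round 2 (the plaintiff proposes): the defendant can get 44 next round, worth 0.73 × 44 = 32.12 now; the plaintiff offers that and keeps 367.88.
Round 1 (the defendant proposes): the plaintiff can get 367.88 next round, worth 0.89 × 367.88 = 327.4132 now; the defendant offers that and keeps 72.5868.

72.59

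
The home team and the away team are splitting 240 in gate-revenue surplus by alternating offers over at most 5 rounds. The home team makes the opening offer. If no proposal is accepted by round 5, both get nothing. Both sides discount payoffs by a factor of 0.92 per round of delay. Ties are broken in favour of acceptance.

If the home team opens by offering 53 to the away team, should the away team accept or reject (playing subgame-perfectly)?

Round 5 (the home team proposes): the away team will accept anything ≥ 0, so the home team offers 0 and keeps 240.
Round 4 (the away team proposes): the home team can get 240 next round, worth 0.92 × 240 = 220.8 now, so the away team offers 220.8, keeping 19.2.
Round 3 (the home team proposes): the away team can get 19.2 next round, worth 0.92 × 19.2 = 17.664 now. The home team offers 17.664 and keeps 240 − 17.664 = 222.336.
Round 2 (the away team proposes): the home team can get 222.336 next round, worth 0.92 × 222.336 = 204.54912 now. The away team offers 204.54912 and keeps 240 − 204.54912 = 35.45088.
So by rejecting in round 1, the away team gets 35.45088 next round, worth 0.92 × 35.45088 = 32.6148096 now.
Offer 53 ≥ 32.6148096, so the away team accepts.

Accept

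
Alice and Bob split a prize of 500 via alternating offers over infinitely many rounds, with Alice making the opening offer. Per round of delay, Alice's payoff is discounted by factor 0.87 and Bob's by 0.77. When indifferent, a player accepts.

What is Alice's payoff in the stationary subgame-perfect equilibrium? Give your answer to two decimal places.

348.38

Let x be Alice's share when Alice proposes and y be Bob's share when Bob proposes.
Bob accepts iff offered ≥ 0.77·y, so x = 500 − 0.77y. Symmetrically y = 500 − 0.87x.
Substituting: x = 500 − 0.77(500 − 0.87x), giving x(1 − 0.87·0.77) = 500(1 − 0.77).
So x = 500 × 0.23 / 0.3301 ≈ 348.3793, and Bob receives 500 − x ≈ 151.6207.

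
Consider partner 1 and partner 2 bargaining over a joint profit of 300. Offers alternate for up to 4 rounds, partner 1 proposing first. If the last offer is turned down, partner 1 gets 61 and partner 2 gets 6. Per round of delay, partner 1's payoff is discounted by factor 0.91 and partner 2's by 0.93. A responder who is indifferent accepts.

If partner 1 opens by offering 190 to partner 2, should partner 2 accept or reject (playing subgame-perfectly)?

Reject

Round 4 (partner 2 proposes): partner 1 gets 61 if talks fail, so partner 2 offers 61 and keeps 239.
Round 3 (partner 1 proposes): partner 2 can get 239 next round, worth 0.93 × 239 = 222.27 now. Partner 1 offers 222.27 and keeps 300 − 222.27 = 77.73.
Round 2 (partner 2 proposes): partner 1 can get 77.73 next round, worth 0.91 × 77.73 = 70.7343 now. Partner 2 offers 70.7343 and keeps 300 − 70.7343 = 229.2657.
So by rejecting in round 1, partner 2 gets 229.2657 next round, worth 0.93 × 229.2657 = 213.217101 now.
Offer 190 < 213.217101, so partner 2 rejects.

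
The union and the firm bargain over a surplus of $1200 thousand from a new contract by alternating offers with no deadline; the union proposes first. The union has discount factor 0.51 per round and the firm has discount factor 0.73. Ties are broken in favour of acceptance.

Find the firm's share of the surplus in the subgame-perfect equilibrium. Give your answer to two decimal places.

When the union proposes, the firm accepts any offer worth at least 0.73 times what the firm would get by proposing next round; and vice versa.
This gives x = 1200 − 0.73y and y = 1200 − 0.51x, where x and y are each side's share when it proposes.
Hence (1 − 0.73·0.51)x = 1200(1 − 0.73), i.e. 0.6277·x = 324.
x ≈ 516.1701; the firm's share is 1200 − x ≈ 683.8299.

683.83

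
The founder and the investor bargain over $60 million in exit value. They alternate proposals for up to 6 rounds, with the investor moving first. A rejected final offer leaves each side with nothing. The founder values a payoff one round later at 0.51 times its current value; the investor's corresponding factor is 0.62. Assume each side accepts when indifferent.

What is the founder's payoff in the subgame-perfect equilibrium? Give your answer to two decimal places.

Round 6 (the founder proposes): the investor will accept anything ≥ 0, so the founder offers 0 and keeps 60.
Round 5 (the investor proposes): the founder can get 60 next round, worth 0.51 × 60 = 30.6 now; the investor offers that and keeps 29.4.
Round 4 (the founder proposes): the investor can get 29.4 next round, worth 0.62 × 29.4 = 18.228 now. The founder offers 18.228 and keeps 60 − 18.228 = 41.772.
Round 3 (the investor proposes): the founder can get 41.772 next round, worth 0.51 × 41.772 = 21.30372 now; the investor offers that and keeps 38.69628.
Round 2 (the founder proposes): the investor can get 38.69628 next round, worth 0.62 × 38.69628 = 23.9916936 now, so the founder offers 23.9916936, keeping 36.0083064.
Round 1 (the investor proposes): the founder can get 36.0083064 next round, worth 0.51 × 36.0083064 = 18.364236264 now. The investor offers 18.364236264 and keeps 60 − 18.364236264 = 41.635763736.

18.36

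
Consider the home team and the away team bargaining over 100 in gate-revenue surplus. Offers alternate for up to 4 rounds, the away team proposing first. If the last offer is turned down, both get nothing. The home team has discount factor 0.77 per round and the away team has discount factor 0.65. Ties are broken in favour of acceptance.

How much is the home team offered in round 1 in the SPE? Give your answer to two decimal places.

Round 4 (the home team proposes): the away team will accept anything ≥ 0, so the home team offers 0 and keeps 100.
Round 3 (the away team proposes): the home team can get 100 next round, worth 0.77 × 100 = 77 now, so the away team offers 77, keeping 23.
Round 2 (the home team proposes): the away team can get 23 next round, worth 0.65 × 23 = 14.95 now. The home team offers 14.95 and keeps 100 − 14.95 = 85.05.
Round 1 (the away team proposes): the home team can get 85.05 next round, worth 0.77 × 85.05 = 65.4885 now, so the away team offers 65.4885, keeping 34.5115.

65.49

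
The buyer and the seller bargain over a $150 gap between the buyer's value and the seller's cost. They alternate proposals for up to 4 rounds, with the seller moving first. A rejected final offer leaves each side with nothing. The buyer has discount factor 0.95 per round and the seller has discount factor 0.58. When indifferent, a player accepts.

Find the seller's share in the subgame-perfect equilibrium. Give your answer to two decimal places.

11.63

Round 4 (the buyer proposes): the seller will accept anything ≥ 0, so the buyer offers 0 and keeps 150.
Round 3 (the seller proposes): the buyer can get 150 next round, worth 0.95 × 150 = 142.5 now, so the seller offers 142.5, keeping 7.5.
Round 2 (the buyer proposes): the seller can get 7.5 next round, worth 0.58 × 7.5 = 4.35 now, so the buyer offers 4.35, keeping 145.65.
Round 1 (the seller proposes): the buyer can get 145.65 next round, worth 0.95 × 145.65 = 138.3675 now, so the seller offers 138.3675, keeping 11.6325.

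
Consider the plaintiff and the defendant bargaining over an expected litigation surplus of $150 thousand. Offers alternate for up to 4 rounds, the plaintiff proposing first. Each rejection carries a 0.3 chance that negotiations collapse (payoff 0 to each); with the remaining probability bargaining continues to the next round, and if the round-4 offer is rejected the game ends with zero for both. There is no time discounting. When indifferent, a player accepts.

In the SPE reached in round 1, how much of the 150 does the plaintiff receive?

Round 4 (the defendant proposes): the plaintiff will accept anything ≥ 0, so the defendant offers 0 and keeps 150.
Round 3 (the plaintiff proposes): rejecting gives the defendant an expected 0.7 × 150 = 105. The plaintiff offers 105 and keeps 150 − 105 = 45.
Round 2 (the defendant proposes): rejecting gives the plaintiff an expected 0.7 × 45 = 31.5; the defendant offers that and keeps 118.5.
Round 1 (the plaintiff proposes): rejecting gives the defendant an expected 0.7 × 118.5 = 82.95, so the plaintiff offers 82.95, keeping 67.05.

67.05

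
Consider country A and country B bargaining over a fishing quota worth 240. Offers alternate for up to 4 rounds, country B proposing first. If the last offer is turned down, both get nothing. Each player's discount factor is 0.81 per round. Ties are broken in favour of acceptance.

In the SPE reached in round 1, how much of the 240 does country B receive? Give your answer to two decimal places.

75.52

By backward induction:
Round 4 (country A proposes): country B will accept anything ≥ 0, so country A offers 0 and keeps 240.
Round 3 (country B proposes): country A can get 240 next round, worth 0.81 × 240 = 194.4 now; country B offers that and keeps 45.6.
Round 2 (country A proposes): country B can get 45.6 next round, worth 0.81 × 45.6 = 36.936 now, so country A offers 36.936, keeping 203.064.
Round 1 (country B proposes): country A can get 203.064 next round, worth 0.81 × 203.064 = 164.48184 now; country B offers that and keeps 75.51816.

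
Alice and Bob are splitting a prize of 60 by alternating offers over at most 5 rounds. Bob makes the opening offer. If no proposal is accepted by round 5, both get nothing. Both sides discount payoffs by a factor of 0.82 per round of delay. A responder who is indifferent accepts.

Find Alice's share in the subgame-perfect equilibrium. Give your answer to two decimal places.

Round 5 (Bob proposes): rejection yields 0 for Alice; Bob offers 0 and keeps 60.
Round 4 (Alice proposes): Bob can get 60 next round, worth 0.82 × 60 = 49.2 now; Alice offers that and keeps 10.8.
Round 3 (Bob proposes): Alice can get 10.8 next round, worth 0.82 × 10.8 = 8.856 now; Bob offers that and keeps 51.144.
Round 2 (Alice proposes): Bob can get 51.144 next round, worth 0.82 × 51.144 = 41.93808 now. Alice offers 41.93808 and keeps 60 − 41.93808 = 18.06192.
Round 1 (Bob proposes): Alice can get 18.06192 next round, worth 0.82 × 18.06192 = 14.8107744 now; Bob offers that and keeps 45.1892256.

14.81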